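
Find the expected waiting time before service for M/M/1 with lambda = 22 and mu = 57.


rho = 22/57; Wq = rho/(mu - lambda) = 0.011 hours

0.011 hours


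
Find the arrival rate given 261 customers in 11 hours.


lambda = total arrivals / time = 261 / 11 = 23.73 per hour

23.73 per hour


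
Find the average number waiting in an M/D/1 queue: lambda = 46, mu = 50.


M/D/1: Lq = rho^2 / (2*(1-rho)) where rho = 46/50; Lq = 5.29

5.29


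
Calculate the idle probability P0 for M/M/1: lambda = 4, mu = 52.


P0 = 1 - rho = 1 - 4/52 = 0.9231

0.9231


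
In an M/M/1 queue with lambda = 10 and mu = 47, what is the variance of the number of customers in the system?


rho = 10/47; Var(N) = rho/(1-rho)^2 = 0.34

0.34


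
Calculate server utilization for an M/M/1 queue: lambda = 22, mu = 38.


rho = lambda/mu = 22/38 = 0.5789

0.5789


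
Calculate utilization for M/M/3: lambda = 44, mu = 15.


rho = lambda/(c*mu) = 44/(3*15) = 0.9778

0.9778


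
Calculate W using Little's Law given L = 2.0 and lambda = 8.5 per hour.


W = L / lambda = 2.0 / 8.5 = 0.2353 hours

0.2353 hours


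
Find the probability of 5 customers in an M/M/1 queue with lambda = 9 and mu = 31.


rho = 9/31; P(n) = (1-rho)*rho^n = (1-9/31)*(9/31)^5 = 0.0015

0.0015


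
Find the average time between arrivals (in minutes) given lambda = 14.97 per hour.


Mean interarrival time = 60/lambda = 60/14.97 = 4.01 minutes

4.01 minutes


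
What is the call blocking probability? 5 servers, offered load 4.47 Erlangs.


B(N,A) = (A^N/N!) / sum(A^k/k!, k=0..N) with N=5, A=4.47 = 0.2404

0.2404


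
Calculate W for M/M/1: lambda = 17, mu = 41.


W = 1/(mu - lambda) = 1/(41 - 17) = 0.0417 hours

0.0417 hours


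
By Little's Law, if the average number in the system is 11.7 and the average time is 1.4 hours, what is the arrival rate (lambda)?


lambda = L / W = 11.7 / 1.4 = 8.36 per hour

8.36 per hour


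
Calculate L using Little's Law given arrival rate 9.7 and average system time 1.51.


L = lambda * W = 9.7 * 1.51 = 14.65

14.65


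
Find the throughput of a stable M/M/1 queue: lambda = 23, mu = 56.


For a stable queue (lambda < mu), throughput = lambda = 23 per hour

23 per hour


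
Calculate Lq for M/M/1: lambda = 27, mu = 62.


rho = 27/62; Lq = rho^2/(1-rho) = 0.34

0.34


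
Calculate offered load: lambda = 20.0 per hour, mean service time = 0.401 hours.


Offered load a = lambda * E[S] = 20.0 * 0.401 = 8.02 Erlangs

8.02 Erlangs


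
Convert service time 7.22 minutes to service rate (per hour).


mu = 60 / avg_service_time = 60 / 7.22 = 8.31 per hour

8.31 per hour


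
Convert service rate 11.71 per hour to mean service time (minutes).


Mean service time = 60/mu = 60/11.71 = 5.12 minutes

5.12 minutes


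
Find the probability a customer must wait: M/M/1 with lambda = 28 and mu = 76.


P(wait) = rho = lambda/mu = 28/76 = 0.3684

0.3684


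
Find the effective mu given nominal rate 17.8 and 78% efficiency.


Effective rate = mu * efficiency = 17.8 * 0.78 = 13.88 per hour

13.88 per hour


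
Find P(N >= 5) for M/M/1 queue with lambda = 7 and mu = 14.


P(N >= 5) = rho^5 = (7/14)^5 = 0.0313

0.0313


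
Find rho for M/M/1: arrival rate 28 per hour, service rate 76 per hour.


rho = lambda/mu = 28/76 = 0.3684

0.3684


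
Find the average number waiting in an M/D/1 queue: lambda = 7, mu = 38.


M/D/1: Lq = rho^2 / (2*(1-rho)) where rho = 7/38; Lq = 0.02

0.02


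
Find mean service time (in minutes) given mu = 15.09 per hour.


Mean service time = 60/mu = 60/15.09 = 3.98 minutes

3.98 minutes


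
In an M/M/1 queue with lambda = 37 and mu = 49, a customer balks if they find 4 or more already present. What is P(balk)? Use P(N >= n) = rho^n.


P(N >= 4) = rho^4 = (37/49)^4 = 0.3251

0.3251


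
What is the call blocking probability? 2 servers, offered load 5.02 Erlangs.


B(N,A) = (A^N/N!) / sum(A^k/k!, k=0..N) with N=2, A=5.02 = 0.6767

0.6767


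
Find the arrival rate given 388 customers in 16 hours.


lambda = total arrivals / time = 388 / 16 = 24.25 per hour

24.25 per hour


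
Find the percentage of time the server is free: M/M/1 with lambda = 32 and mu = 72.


Idle fraction = (1 - rho) * 100 = (1 - 32/72) * 100 = 55.6%

55.6%


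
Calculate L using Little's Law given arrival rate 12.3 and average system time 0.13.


L = lambda * W = 12.3 * 0.13 = 1.6

1.6


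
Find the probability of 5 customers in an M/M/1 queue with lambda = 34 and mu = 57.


rho = 34/57; P(n) = (1-rho)*rho^n = (1-34/57)*(34/57)^5 = 0.0305

0.0305


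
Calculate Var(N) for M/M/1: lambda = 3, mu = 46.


rho = 3/46; Var(N) = rho/(1-rho)^2 = 0.07

0.07


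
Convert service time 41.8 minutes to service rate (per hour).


mu = 60 / avg_service_time = 60 / 41.8 = 1.44 per hour

1.44 per hour


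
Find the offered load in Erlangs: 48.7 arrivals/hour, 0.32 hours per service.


Offered load a = lambda * E[S] = 48.7 * 0.32 = 15.58 Erlangs

15.58 Erlangs


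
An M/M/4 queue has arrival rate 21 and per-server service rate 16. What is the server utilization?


rho = lambda/(c*mu) = 21/(4*16) = 0.3281

0.3281


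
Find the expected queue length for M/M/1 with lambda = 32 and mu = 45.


rho = 32/45; Lq = rho^2/(1-rho) = 1.75

1.75


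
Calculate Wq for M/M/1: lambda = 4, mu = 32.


rho = 4/32; Wq = rho/(mu - lambda) = 0.0045 hours

0.0045 hours


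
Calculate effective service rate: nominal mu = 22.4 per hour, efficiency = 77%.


Effective rate = mu * efficiency = 22.4 * 0.77 = 17.25 per hour

17.25 per hour


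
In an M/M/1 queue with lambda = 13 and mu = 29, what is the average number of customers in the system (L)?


rho = 13/29; L = rho/(1-rho) = 0.81

0.81


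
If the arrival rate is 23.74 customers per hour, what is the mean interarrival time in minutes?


Mean interarrival time = 60/lambda = 60/23.74 = 2.53 minutes

2.53 minutes


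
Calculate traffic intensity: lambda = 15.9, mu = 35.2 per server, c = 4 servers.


rho = lambda / (c * mu) = 15.9 / (4 * 35.2) = 0.1129

0.1129


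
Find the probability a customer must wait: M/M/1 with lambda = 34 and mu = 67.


P(wait) = rho = lambda/mu = 34/67 = 0.5075

0.5075


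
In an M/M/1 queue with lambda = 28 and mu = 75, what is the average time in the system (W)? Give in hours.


W = 1/(mu - lambda) = 1/(75 - 28) = 0.0213 hours

0.0213 hours


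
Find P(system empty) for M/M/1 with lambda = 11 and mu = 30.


P0 = 1 - rho = 1 - 11/30 = 0.6333

0.6333


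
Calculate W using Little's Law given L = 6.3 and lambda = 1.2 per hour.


W = L / lambda = 6.3 / 1.2 = 5.25 hours

5.25 hours


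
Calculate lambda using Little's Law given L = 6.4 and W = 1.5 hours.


lambda = L / W = 6.4 / 1.5 = 4.27 per hour

4.27 per hour


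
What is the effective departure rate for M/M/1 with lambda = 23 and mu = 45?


For a stable queue (lambda < mu), throughput = lambda = 23 per hour

23 per hour


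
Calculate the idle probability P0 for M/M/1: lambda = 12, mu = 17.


P0 = 1 - rho = 1 - 12/17 = 0.2941

0.2941


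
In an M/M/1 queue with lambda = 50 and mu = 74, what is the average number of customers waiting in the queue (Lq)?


rho = 50/74; Lq = rho^2/(1-rho) = 1.41

1.41


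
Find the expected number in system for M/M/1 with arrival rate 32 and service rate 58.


rho = 32/58; L = rho/(1-rho) = 1.23

1.23


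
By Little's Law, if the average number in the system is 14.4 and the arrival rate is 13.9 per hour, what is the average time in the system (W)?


W = L / lambda = 14.4 / 13.9 = 1.036 hours

1.036 hours


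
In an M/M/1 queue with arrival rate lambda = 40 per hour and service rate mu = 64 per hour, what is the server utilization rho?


rho = lambda/mu = 40/64 = 0.625

0.625


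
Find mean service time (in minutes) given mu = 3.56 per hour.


Mean service time = 60/mu = 60/3.56 = 16.85 minutes

16.85 minutes


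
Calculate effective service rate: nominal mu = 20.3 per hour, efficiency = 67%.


Effective rate = mu * efficiency = 20.3 * 0.67 = 13.6 per hour

13.6 per hour


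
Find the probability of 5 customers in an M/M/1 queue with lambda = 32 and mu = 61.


rho = 32/61; P(n) = (1-rho)*rho^n = (1-32/61)*(32/61)^5 = 0.0189

0.0189


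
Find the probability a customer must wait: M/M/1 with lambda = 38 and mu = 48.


P(wait) = rho = lambda/mu = 38/48 = 0.7917

0.7917


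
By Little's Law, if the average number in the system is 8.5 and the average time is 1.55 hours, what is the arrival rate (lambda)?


lambda = L / W = 8.5 / 1.55 = 5.48 per hour

5.48 per hour


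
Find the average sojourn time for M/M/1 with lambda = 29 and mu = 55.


W = 1/(mu - lambda) = 1/(55 - 29) = 0.0385 hours

0.0385 hours


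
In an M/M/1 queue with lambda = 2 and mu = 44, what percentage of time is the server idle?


Idle fraction = (1 - rho) * 100 = (1 - 2/44) * 100 = 95.5%

95.5%


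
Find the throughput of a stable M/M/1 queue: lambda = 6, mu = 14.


For a stable queue (lambda < mu), throughput = lambda = 6 per hour

6 per hour


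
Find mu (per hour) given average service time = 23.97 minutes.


mu = 60 / avg_service_time = 60 / 23.97 = 2.5 per hour

2.5 per hour


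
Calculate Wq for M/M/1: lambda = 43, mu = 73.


rho = 43/73; Wq = rho/(mu - lambda) = 0.0196 hours

0.0196 hours


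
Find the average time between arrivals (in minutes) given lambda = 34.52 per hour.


Mean interarrival time = 60/lambda = 60/34.52 = 1.74 minutes

1.74 minutes


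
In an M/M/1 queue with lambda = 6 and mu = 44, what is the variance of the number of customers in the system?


rho = 6/44; Var(N) = rho/(1-rho)^2 = 0.18

0.18


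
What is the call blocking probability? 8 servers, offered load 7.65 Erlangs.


B(N,A) = (A^N/N!) / sum(A^k/k!, k=0..N) with N=8, A=7.65 = 0.216

0.216


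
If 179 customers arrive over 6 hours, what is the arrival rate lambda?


lambda = total arrivals / time = 179 / 6 = 29.83 per hour

29.83 per hour


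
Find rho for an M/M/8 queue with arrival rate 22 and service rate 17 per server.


rho = lambda/(c*mu) = 22/(8*17) = 0.1618

0.1618


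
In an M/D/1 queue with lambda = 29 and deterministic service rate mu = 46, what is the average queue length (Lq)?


M/D/1: Lq = rho^2 / (2*(1-rho)) where rho = 29/46; Lq = 0.54

0.54


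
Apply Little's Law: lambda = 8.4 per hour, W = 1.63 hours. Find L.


L = lambda * W = 8.4 * 1.63 = 13.69

13.69


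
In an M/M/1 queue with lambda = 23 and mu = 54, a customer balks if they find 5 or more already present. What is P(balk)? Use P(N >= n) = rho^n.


P(N >= 5) = rho^5 = (23/54)^5 = 0.014

0.014


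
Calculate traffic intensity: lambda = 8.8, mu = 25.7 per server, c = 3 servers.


rho = lambda / (c * mu) = 8.8 / (3 * 25.7) = 0.1141

0.1141


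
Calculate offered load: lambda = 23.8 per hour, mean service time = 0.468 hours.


Offered load a = lambda * E[S] = 23.8 * 0.468 = 11.14 Erlangs

11.14 Erlangs


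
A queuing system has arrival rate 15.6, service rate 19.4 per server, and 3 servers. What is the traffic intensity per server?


rho = lambda / (c * mu) = 15.6 / (3 * 19.4) = 0.268

0.268


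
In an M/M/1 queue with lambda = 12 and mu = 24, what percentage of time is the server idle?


Idle fraction = (1 - rho) * 100 = (1 - 12/24) * 100 = 50.0%

50.0%


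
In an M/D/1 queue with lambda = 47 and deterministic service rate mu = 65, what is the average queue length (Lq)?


M/D/1: Lq = rho^2 / (2*(1-rho)) where rho = 47/65; Lq = 0.94

0.94


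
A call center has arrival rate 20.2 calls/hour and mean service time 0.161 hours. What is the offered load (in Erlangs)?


Offered load a = lambda * E[S] = 20.2 * 0.161 = 3.25 Erlangs

3.25 Erlangs


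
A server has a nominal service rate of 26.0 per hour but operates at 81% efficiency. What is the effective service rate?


Effective rate = mu * efficiency = 26.0 * 0.81 = 21.06 per hour

21.06 per hour


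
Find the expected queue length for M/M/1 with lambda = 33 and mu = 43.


rho = 33/43; Lq = rho^2/(1-rho) = 2.53

2.53


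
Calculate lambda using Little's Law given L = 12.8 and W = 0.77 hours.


lambda = L / W = 12.8 / 0.77 = 16.62 per hour

16.62 per hour


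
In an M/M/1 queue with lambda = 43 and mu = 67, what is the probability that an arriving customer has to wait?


P(wait) = rho = lambda/mu = 43/67 = 0.6418

0.6418


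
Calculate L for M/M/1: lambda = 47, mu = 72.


rho = 47/72; L = rho/(1-rho) = 1.88

1.88


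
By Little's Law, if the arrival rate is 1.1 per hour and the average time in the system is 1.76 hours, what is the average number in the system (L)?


L = lambda * W = 1.1 * 1.76 = 1.94

1.94


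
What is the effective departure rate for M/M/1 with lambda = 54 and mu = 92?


For a stable queue (lambda < mu), throughput = lambda = 54 per hour

54 per hour


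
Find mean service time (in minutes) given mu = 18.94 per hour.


Mean service time = 60/mu = 60/18.94 = 3.17 minutes

3.17 minutes


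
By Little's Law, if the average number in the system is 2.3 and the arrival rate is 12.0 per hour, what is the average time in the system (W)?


W = L / lambda = 2.3 / 12.0 = 0.1917 hours

0.1917 hours


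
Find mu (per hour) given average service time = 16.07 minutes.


mu = 60 / avg_service_time = 60 / 16.07 = 3.73 per hour

3.73 per hour


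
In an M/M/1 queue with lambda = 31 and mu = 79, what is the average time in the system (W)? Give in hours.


W = 1/(mu - lambda) = 1/(79 - 31) = 0.0208 hours

0.0208 hours


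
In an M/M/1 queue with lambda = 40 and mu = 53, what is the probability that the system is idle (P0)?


P0 = 1 - rho = 1 - 40/53 = 0.2453

0.2453


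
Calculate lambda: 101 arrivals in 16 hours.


lambda = total arrivals / time = 101 / 16 = 6.31 per hour

6.31 per hour


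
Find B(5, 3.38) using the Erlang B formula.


B(N,A) = (A^N/N!) / sum(A^k/k!, k=0..N) with N=5, A=3.38 = 0.1434

0.1434


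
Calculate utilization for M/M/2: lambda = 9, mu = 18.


rho = lambda/(c*mu) = 9/(2*18) = 0.25

0.25


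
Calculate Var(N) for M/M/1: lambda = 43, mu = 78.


rho = 43/78; Var(N) = rho/(1-rho)^2 = 2.74

2.74


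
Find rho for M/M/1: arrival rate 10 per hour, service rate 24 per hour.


rho = lambda/mu = 10/24 = 0.4167

0.4167


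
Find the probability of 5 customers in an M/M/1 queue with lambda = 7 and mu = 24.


rho = 7/24; P(n) = (1-rho)*rho^n = (1-7/24)*(7/24)^5 = 0.0015

0.0015


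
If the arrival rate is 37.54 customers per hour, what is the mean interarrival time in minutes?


Mean interarrival time = 60/lambda = 60/37.54 = 1.6 minutes

1.6 minutes


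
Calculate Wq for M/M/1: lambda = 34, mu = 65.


rho = 34/65; Wq = rho/(mu - lambda) = 0.0169 hours

0.0169 hours


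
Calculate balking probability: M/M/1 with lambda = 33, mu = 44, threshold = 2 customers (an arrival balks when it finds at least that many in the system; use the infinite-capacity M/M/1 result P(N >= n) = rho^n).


P(N >= 2) = rho^2 = (33/44)^2 = 0.5625

0.5625


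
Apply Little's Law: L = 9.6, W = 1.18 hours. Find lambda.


lambda = L / W = 9.6 / 1.18 = 8.14 per hour

8.14 per hour


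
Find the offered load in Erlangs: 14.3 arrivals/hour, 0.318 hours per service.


Offered load a = lambda * E[S] = 14.3 * 0.318 = 4.55 Erlangs

4.55 Erlangs


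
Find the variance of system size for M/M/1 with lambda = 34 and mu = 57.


rho = 34/57; Var(N) = rho/(1-rho)^2 = 3.66

3.66


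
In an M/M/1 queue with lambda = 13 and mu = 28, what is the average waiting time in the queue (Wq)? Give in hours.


rho = 13/28; Wq = rho/(mu - lambda) = 0.031 hours

0.031 hours


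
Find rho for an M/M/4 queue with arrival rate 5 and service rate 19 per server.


rho = lambda/(c*mu) = 5/(4*19) = 0.0658

0.0658


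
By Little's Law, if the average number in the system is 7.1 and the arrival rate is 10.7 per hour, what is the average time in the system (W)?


W = L / lambda = 7.1 / 10.7 = 0.6636 hours

0.6636 hours


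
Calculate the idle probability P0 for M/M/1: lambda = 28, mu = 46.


P0 = 1 - rho = 1 - 28/46 = 0.3913

0.3913


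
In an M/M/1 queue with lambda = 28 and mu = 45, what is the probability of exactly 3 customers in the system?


rho = 28/45; P(n) = (1-rho)*rho^n = (1-28/45)*(28/45)^3 = 0.091

0.091


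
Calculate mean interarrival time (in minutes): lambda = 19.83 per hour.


Mean interarrival time = 60/lambda = 60/19.83 = 3.03 minutes

3.03 minutes


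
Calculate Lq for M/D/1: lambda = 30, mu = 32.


M/D/1: Lq = rho^2 / (2*(1-rho)) where rho = 30/32; Lq = 7.03

7.03


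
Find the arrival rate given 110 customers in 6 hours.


lambda = total arrivals / time = 110 / 6 = 18.33 per hour

18.33 per hour


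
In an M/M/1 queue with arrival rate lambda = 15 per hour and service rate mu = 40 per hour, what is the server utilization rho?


rho = lambda/mu = 15/40 = 0.375

0.375


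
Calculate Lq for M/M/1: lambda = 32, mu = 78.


rho = 32/78; Lq = rho^2/(1-rho) = 0.29

0.29


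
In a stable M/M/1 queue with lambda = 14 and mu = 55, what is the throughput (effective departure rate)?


For a stable queue (lambda < mu), throughput = lambda = 14 per hour

14 per hour


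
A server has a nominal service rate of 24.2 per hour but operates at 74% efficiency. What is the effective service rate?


Effective rate = mu * efficiency = 24.2 * 0.74 = 17.91 per hour

17.91 per hour


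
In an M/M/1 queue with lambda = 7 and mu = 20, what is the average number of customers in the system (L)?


rho = 7/20; L = rho/(1-rho) = 0.54

0.54


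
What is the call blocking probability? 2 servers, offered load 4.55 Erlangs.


B(N,A) = (A^N/N!) / sum(A^k/k!, k=0..N) with N=2, A=4.55 = 0.651

0.651


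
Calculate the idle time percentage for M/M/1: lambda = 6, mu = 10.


Idle fraction = (1 - rho) * 100 = (1 - 6/10) * 100 = 40.0%

40.0%


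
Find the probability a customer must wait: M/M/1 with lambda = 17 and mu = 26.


P(wait) = rho = lambda/mu = 17/26 = 0.6538

0.6538


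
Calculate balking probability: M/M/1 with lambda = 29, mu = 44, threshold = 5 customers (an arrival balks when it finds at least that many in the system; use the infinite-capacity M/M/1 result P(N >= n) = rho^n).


P(N >= 5) = rho^5 = (29/44)^5 = 0.1244

0.1244


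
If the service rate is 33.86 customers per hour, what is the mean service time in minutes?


Mean service time = 60/mu = 60/33.86 = 1.77 minutes

1.77 minutes


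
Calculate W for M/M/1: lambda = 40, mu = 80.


W = 1/(mu - lambda) = 1/(80 - 40) = 0.025 hours

0.025 hours


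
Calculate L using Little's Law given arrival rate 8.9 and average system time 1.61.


L = lambda * W = 8.9 * 1.61 = 14.33

14.33


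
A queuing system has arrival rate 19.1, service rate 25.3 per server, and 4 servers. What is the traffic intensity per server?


rho = lambda / (c * mu) = 19.1 / (4 * 25.3) = 0.1887

0.1887


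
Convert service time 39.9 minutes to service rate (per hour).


mu = 60 / avg_service_time = 60 / 39.9 = 1.5 per hour

1.5 per hour


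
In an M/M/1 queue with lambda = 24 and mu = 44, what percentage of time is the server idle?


Idle fraction = (1 - rho) * 100 = (1 - 24/44) * 100 = 45.5%

45.5%


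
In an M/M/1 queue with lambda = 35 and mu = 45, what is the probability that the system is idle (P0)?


P0 = 1 - rho = 1 - 35/45 = 0.2222

0.2222


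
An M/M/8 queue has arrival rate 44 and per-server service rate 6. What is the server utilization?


rho = lambda/(c*mu) = 44/(8*6) = 0.9167

0.9167


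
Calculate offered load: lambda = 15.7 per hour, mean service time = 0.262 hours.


Offered load a = lambda * E[S] = 15.7 * 0.262 = 4.11 Erlangs

4.11 Erlangs


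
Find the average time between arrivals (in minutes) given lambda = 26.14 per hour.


Mean interarrival time = 60/lambda = 60/26.14 = 2.3 minutes

2.3 minutes


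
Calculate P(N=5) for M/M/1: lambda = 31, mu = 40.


rho = 31/40; P(n) = (1-rho)*rho^n = (1-31/40)*(31/40)^5 = 0.0629

0.0629


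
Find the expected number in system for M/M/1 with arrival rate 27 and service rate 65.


rho = 27/65; L = rho/(1-rho) = 0.71

0.71


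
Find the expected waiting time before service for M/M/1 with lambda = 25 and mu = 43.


rho = 25/43; Wq = rho/(mu - lambda) = 0.0323 hours

0.0323 hours


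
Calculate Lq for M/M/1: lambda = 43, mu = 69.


rho = 43/69; Lq = rho^2/(1-rho) = 1.03

1.03


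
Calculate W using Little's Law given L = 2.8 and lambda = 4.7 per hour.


W = L / lambda = 2.8 / 4.7 = 0.5957 hours

0.5957 hours


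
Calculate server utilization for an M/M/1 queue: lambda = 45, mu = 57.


rho = lambda/mu = 45/57 = 0.7895

0.7895


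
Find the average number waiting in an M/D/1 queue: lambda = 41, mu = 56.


M/D/1: Lq = rho^2 / (2*(1-rho)) where rho = 41/56; Lq = 1.0

1.0


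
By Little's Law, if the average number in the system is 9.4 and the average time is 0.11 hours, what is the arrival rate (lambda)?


lambda = L / W = 9.4 / 0.11 = 85.45 per hour

85.45 per hour


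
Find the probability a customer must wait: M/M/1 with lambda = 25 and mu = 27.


P(wait) = rho = lambda/mu = 25/27 = 0.9259

0.9259


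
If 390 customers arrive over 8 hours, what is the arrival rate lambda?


lambda = total arrivals / time = 390 / 8 = 48.75 per hour

48.75 per hour


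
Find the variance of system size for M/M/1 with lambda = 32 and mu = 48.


rho = 32/48; Var(N) = rho/(1-rho)^2 = 6.0

6.0


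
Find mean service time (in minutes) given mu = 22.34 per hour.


Mean service time = 60/mu = 60/22.34 = 2.69 minutes

2.69 minutes


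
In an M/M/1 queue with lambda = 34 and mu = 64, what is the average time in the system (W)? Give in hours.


W = 1/(mu - lambda) = 1/(64 - 34) = 0.0333 hours

0.0333 hours


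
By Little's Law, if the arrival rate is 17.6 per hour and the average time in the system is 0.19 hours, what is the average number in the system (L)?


L = lambda * W = 17.6 * 0.19 = 3.34

3.34


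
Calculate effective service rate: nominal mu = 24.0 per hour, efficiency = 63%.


Effective rate = mu * efficiency = 24.0 * 0.63 = 15.12 per hour

15.12 per hour


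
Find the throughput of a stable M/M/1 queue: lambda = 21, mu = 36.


For a stable queue (lambda < mu), throughput = lambda = 21 per hour

21 per hour


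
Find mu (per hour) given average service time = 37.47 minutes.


mu = 60 / avg_service_time = 60 / 37.47 = 1.6 per hour

1.6 per hour


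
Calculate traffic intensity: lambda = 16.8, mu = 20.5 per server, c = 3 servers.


rho = lambda / (c * mu) = 16.8 / (3 * 20.5) = 0.2732

0.2732


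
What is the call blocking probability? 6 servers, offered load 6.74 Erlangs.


B(N,A) = (A^N/N!) / sum(A^k/k!, k=0..N) with N=6, A=6.74 = 0.3148

0.3148


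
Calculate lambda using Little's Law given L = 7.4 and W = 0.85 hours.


lambda = L / W = 7.4 / 0.85 = 8.71 per hour

8.71 per hour


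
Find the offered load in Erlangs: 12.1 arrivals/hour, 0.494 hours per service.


Offered load a = lambda * E[S] = 12.1 * 0.494 = 5.98 Erlangs

5.98 Erlangs


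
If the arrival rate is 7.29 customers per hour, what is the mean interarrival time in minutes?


Mean interarrival time = 60/lambda = 60/7.29 = 8.23 minutes

8.23 minutes


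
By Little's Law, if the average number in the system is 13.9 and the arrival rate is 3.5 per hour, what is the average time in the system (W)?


W = L / lambda = 13.9 / 3.5 = 3.9714 hours

3.9714 hours


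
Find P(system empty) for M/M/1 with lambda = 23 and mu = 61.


P0 = 1 - rho = 1 - 23/61 = 0.623

0.623


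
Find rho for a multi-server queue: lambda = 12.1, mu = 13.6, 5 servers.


rho = lambda / (c * mu) = 12.1 / (5 * 13.6) = 0.1779

0.1779


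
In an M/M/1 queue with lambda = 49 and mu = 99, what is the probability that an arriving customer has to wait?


P(wait) = rho = lambda/mu = 49/99 = 0.4949

0.4949


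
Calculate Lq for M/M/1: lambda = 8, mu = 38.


rho = 8/38; Lq = rho^2/(1-rho) = 0.06

0.06


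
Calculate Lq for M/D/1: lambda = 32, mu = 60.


M/D/1: Lq = rho^2 / (2*(1-rho)) where rho = 32/60; Lq = 0.3

0.3


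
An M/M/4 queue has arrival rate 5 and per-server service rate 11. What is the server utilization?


rho = lambda/(c*mu) = 5/(4*11) = 0.1136

0.1136


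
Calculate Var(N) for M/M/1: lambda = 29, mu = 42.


rho = 29/42; Var(N) = rho/(1-rho)^2 = 7.21

7.21


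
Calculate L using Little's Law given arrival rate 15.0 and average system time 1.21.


L = lambda * W = 15.0 * 1.21 = 18.15

18.15


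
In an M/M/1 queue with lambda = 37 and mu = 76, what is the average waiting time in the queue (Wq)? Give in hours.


rho = 37/76; Wq = rho/(mu - lambda) = 0.0125 hours

0.0125 hours


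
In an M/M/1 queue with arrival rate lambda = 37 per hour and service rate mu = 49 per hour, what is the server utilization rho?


rho = lambda/mu = 37/49 = 0.7551

0.7551


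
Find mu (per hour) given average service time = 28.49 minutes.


mu = 60 / avg_service_time = 60 / 28.49 = 2.11 per hour

2.11 per hour


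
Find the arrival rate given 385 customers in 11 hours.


lambda = total arrivals / time = 385 / 11 = 35.0 per hour

35.0 per hour


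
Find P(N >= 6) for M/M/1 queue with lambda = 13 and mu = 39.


P(N >= 6) = rho^6 = (13/39)^6 = 0.0014

0.0014


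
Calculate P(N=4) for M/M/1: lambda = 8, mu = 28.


rho = 8/28; P(n) = (1-rho)*rho^n = (1-8/28)*(8/28)^4 = 0.0048

0.0048


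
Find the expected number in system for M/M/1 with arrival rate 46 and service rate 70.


rho = 46/70; L = rho/(1-rho) = 1.92

1.92


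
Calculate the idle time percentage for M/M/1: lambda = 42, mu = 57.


Idle fraction = (1 - rho) * 100 = (1 - 42/57) * 100 = 26.3%

26.3%


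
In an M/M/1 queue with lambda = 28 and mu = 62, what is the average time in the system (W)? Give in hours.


W = 1/(mu - lambda) = 1/(62 - 28) = 0.0294 hours

0.0294 hours


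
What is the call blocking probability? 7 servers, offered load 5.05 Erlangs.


B(N,A) = (A^N/N!) / sum(A^k/k!, k=0..N) with N=7, A=5.05 = 0.1237

0.1237


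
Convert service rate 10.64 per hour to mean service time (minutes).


Mean service time = 60/mu = 60/10.64 = 5.64 minutes

5.64 minutes


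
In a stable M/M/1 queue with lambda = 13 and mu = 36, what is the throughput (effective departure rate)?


For a stable queue (lambda < mu), throughput = lambda = 13 per hour

13 per hour


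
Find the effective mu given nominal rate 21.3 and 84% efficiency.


Effective rate = mu * efficiency = 21.3 * 0.84 = 17.89 per hour

17.89 per hour


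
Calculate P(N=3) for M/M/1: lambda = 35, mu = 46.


rho = 35/46; P(n) = (1-rho)*rho^n = (1-35/46)*(35/46)^3 = 0.1053

0.1053


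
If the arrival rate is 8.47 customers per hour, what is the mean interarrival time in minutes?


Mean interarrival time = 60/lambda = 60/8.47 = 7.08 minutes

7.08 minutes


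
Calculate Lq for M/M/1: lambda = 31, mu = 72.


rho = 31/72; Lq = rho^2/(1-rho) = 0.33

0.33


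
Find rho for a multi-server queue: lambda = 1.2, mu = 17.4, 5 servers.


rho = lambda / (c * mu) = 1.2 / (5 * 17.4) = 0.0138

0.0138


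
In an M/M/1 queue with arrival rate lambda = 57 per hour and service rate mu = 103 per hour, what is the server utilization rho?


rho = lambda/mu = 57/103 = 0.5534

0.5534


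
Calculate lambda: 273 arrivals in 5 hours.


lambda = total arrivals / time = 273 / 5 = 54.6 per hour

54.6 per hour


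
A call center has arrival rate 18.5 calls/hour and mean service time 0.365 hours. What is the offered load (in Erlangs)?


Offered load a = lambda * E[S] = 18.5 * 0.365 = 6.75 Erlangs

6.75 Erlangs


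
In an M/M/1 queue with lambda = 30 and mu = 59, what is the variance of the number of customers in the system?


rho = 30/59; Var(N) = rho/(1-rho)^2 = 2.1

2.1


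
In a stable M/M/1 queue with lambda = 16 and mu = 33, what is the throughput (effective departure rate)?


For a stable queue (lambda < mu), throughput = lambda = 16 per hour

16 per hour


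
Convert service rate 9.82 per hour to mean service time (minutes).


Mean service time = 60/mu = 60/9.82 = 6.11 minutes

6.11 minutes


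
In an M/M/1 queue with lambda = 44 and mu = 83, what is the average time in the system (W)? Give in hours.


W = 1/(mu - lambda) = 1/(83 - 44) = 0.0256 hours

0.0256 hours


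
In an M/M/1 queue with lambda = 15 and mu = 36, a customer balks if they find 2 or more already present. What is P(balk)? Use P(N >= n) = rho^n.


P(N >= 2) = rho^2 = (15/36)^2 = 0.1736

0.1736


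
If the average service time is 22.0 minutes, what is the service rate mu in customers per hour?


mu = 60 / avg_service_time = 60 / 22.0 = 2.73 per hour

2.73 per hour


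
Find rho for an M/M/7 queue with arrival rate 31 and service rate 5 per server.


rho = lambda/(c*mu) = 31/(7*5) = 0.8857

0.8857


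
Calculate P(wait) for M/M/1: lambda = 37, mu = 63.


P(wait) = rho = lambda/mu = 37/63 = 0.5873

0.5873


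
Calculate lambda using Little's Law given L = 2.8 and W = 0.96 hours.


lambda = L / W = 2.8 / 0.96 = 2.92 per hour

2.92 per hour


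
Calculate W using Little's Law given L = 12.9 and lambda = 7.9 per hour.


W = L / lambda = 12.9 / 7.9 = 1.6329 hours

1.6329 hours


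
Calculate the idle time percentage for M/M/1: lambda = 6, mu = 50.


Idle fraction = (1 - rho) * 100 = (1 - 6/50) * 100 = 88.0%

88.0%


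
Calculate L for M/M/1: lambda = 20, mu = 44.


rho = 20/44; L = rho/(1-rho) = 0.83

0.83


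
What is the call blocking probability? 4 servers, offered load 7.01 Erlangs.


B(N,A) = (A^N/N!) / sum(A^k/k!, k=0..N) with N=4, A=7.01 = 0.5279

0.5279


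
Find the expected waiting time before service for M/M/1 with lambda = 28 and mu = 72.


rho = 28/72; Wq = rho/(mu - lambda) = 0.0088 hours

0.0088 hours


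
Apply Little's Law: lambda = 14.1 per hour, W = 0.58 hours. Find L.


L = lambda * W = 14.1 * 0.58 = 8.18

8.18


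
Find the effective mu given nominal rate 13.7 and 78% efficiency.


Effective rate = mu * efficiency = 13.7 * 0.78 = 10.69 per hour

10.69 per hour


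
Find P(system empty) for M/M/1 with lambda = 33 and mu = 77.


P0 = 1 - rho = 1 - 33/77 = 0.5714

0.5714


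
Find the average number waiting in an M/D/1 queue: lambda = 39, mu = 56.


M/D/1: Lq = rho^2 / (2*(1-rho)) where rho = 39/56; Lq = 0.8

0.8


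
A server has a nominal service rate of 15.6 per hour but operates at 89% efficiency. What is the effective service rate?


Effective rate = mu * efficiency = 15.6 * 0.89 = 13.88 per hour

13.88 per hour


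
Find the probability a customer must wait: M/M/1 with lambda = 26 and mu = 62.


P(wait) = rho = lambda/mu = 26/62 = 0.4194

0.4194


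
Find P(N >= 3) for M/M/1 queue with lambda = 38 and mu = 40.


P(N >= 3) = rho^3 = (38/40)^3 = 0.8574

0.8574


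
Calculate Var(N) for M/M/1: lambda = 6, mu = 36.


rho = 6/36; Var(N) = rho/(1-rho)^2 = 0.24

0.24


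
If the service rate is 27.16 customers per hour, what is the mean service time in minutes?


Mean service time = 60/mu = 60/27.16 = 2.21 minutes

2.21 minutes


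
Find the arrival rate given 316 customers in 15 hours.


lambda = total arrivals / time = 316 / 15 = 21.07 per hour

21.07 per hour


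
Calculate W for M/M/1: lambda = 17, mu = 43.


W = 1/(mu - lambda) = 1/(43 - 17) = 0.0385 hours

0.0385 hours


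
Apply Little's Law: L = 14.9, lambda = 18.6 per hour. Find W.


W = L / lambda = 14.9 / 18.6 = 0.8011 hours

0.8011 hours


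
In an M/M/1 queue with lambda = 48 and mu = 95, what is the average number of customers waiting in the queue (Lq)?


rho = 48/95; Lq = rho^2/(1-rho) = 0.52

0.52


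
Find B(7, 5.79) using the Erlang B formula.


B(N,A) = (A^N/N!) / sum(A^k/k!, k=0..N) with N=7, A=5.79 = 0.1714

0.1714


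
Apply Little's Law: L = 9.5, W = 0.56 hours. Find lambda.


lambda = L / W = 9.5 / 0.56 = 16.96 per hour

16.96 per hour


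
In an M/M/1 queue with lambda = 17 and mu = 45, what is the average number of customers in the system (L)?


rho = 17/45; L = rho/(1-rho) = 0.61

0.61


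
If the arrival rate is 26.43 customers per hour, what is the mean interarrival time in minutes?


Mean interarrival time = 60/lambda = 60/26.43 = 2.27 minutes

2.27 minutes


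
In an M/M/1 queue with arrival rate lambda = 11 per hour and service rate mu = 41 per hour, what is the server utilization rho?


rho = lambda/mu = 11/41 = 0.2683

0.2683


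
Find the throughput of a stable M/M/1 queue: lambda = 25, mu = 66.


For a stable queue (lambda < mu), throughput = lambda = 25 per hour

25 per hour


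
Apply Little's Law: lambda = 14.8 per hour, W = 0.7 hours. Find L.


L = lambda * W = 14.8 * 0.7 = 10.36

10.36


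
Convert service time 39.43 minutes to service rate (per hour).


mu = 60 / avg_service_time = 60 / 39.43 = 1.52 per hour

1.52 per hour


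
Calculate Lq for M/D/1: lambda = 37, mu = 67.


M/D/1: Lq = rho^2 / (2*(1-rho)) where rho = 37/67; Lq = 0.34

0.34


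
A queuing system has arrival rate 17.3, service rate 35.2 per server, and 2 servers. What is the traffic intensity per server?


rho = lambda / (c * mu) = 17.3 / (2 * 35.2) = 0.2457

0.2457


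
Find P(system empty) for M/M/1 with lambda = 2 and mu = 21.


P0 = 1 - rho = 1 - 2/21 = 0.9048

0.9048


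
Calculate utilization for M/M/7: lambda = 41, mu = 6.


rho = lambda/(c*mu) = 41/(7*6) = 0.9762

0.9762


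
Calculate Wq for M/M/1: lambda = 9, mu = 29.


rho = 9/29; Wq = rho/(mu - lambda) = 0.0155 hours

0.0155 hours


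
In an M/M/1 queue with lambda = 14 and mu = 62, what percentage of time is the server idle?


Idle fraction = (1 - rho) * 100 = (1 - 14/62) * 100 = 77.4%

77.4%


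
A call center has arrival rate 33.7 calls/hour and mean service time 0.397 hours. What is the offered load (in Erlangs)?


Offered load a = lambda * E[S] = 33.7 * 0.397 = 13.38 Erlangs

13.38 Erlangs


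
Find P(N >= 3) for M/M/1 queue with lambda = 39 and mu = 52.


P(N >= 3) = rho^3 = (39/52)^3 = 0.4219

0.4219


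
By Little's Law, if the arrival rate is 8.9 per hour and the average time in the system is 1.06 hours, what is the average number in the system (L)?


L = lambda * W = 8.9 * 1.06 = 9.43

9.43


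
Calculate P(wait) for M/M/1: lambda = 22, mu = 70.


P(wait) = rho = lambda/mu = 22/70 = 0.3143

0.3143


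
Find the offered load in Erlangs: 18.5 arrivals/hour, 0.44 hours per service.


Offered load a = lambda * E[S] = 18.5 * 0.44 = 8.14 Erlangs

8.14 Erlangs


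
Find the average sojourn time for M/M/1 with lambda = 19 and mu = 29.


W = 1/(mu - lambda) = 1/(29 - 19) = 0.1 hours

0.1 hours


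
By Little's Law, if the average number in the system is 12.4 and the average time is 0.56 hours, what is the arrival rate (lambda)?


lambda = L / W = 12.4 / 0.56 = 22.14 per hour

22.14 per hour


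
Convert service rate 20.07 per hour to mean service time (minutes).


Mean service time = 60/mu = 60/20.07 = 2.99 minutes

2.99 minutes


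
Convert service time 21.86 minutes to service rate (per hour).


mu = 60 / avg_service_time = 60 / 21.86 = 2.74 per hour

2.74 per hour


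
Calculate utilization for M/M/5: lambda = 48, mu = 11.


rho = lambda/(c*mu) = 48/(5*11) = 0.8727

0.8727


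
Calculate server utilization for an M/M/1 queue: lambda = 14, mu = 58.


rho = lambda/mu = 14/58 = 0.2414

0.2414


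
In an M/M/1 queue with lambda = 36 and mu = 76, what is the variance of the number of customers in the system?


rho = 36/76; Var(N) = rho/(1-rho)^2 = 1.71

1.71


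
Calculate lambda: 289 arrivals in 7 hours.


lambda = total arrivals / time = 289 / 7 = 41.29 per hour

41.29 per hour


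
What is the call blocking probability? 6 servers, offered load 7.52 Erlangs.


B(N,A) = (A^N/N!) / sum(A^k/k!, k=0..N) with N=6, A=7.52 = 0.3627

0.3627


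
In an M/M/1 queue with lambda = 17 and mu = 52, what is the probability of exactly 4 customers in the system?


rho = 17/52; P(n) = (1-rho)*rho^n = (1-17/52)*(17/52)^4 = 0.0077

0.0077


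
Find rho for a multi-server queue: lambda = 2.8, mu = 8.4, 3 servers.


rho = lambda / (c * mu) = 2.8 / (3 * 8.4) = 0.1111

0.1111


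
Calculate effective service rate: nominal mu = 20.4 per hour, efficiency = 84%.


Effective rate = mu * efficiency = 20.4 * 0.84 = 17.14 per hour

17.14 per hour


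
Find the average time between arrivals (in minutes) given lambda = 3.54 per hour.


Mean interarrival time = 60/lambda = 60/3.54 = 16.95 minutes

16.95 minutes


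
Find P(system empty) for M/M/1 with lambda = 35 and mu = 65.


P0 = 1 - rho = 1 - 35/65 = 0.4615

0.4615


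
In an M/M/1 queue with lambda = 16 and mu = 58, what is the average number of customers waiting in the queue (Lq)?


rho = 16/58; Lq = rho^2/(1-rho) = 0.11

0.11


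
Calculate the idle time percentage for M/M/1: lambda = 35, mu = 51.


Idle fraction = (1 - rho) * 100 = (1 - 35/51) * 100 = 31.4%

31.4%


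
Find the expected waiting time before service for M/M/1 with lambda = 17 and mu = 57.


rho = 17/57; Wq = rho/(mu - lambda) = 0.0075 hours

0.0075 hours


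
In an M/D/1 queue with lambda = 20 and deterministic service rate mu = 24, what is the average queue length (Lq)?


M/D/1: Lq = rho^2 / (2*(1-rho)) where rho = 20/24; Lq = 2.08

2.08


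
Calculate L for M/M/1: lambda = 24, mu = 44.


rho = 24/44; L = rho/(1-rho) = 1.2

1.2


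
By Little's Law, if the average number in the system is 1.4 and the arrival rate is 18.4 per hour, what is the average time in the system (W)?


W = L / lambda = 1.4 / 18.4 = 0.0761 hours

0.0761 hours


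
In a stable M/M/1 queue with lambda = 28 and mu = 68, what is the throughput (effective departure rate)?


For a stable queue (lambda < mu), throughput = lambda = 28 per hour

28 per hour


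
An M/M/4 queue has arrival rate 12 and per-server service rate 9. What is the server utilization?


rho = lambda/(c*mu) = 12/(4*9) = 0.3333

0.3333


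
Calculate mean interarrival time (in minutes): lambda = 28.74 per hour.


Mean interarrival time = 60/lambda = 60/28.74 = 2.09 minutes

2.09 minutes


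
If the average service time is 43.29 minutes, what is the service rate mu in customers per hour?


mu = 60 / avg_service_time = 60 / 43.29 = 1.39 per hour

1.39 per hour


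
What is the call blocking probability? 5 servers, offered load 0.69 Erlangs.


B(N,A) = (A^N/N!) / sum(A^k/k!, k=0..N) with N=5, A=0.69 = 0.0007

0.0007


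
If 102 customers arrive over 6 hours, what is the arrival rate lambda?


lambda = total arrivals / time = 102 / 6 = 17.0 per hour

17.0 per hour


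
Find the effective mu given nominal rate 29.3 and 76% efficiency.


Effective rate = mu * efficiency = 29.3 * 0.76 = 22.27 per hour

22.27 per hour
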